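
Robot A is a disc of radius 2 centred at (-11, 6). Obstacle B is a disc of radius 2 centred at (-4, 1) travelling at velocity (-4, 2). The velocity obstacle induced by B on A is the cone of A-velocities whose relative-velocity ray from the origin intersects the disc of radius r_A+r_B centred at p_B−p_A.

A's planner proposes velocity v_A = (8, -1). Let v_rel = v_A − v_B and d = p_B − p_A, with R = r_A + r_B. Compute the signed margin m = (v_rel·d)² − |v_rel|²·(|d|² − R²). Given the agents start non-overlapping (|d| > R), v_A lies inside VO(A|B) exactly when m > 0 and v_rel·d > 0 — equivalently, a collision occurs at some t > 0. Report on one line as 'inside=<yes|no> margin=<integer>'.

d = (7, -5),  |d|² = 74;  R = 2+2 = 4,  c = 74−4² = 58
v_rel = (12, -3),  |v_rel|² = 153;  v_rel·d = (12)·(7) + (-3)·(-5) = 99
153·t² − 198·t + 58 = 0  ⇒  m = 99² − 153·58 = 927
m = 927 > 0,  v_rel·d = 99 > 0  ⇒  inside

inside=yes margin=927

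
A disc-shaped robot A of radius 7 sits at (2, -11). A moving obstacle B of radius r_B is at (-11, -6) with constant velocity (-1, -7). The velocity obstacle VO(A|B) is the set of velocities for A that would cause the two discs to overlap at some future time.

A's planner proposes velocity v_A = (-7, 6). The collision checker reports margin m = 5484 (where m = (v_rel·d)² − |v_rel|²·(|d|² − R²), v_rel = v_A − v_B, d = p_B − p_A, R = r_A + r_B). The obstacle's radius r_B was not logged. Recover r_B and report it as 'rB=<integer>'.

m = 5484
d = (-13, 5);  v_rel = (-6, 13),  |v_rel|² = 205
v_rel×d = (-6)·(5) − (13)·(-13) = 139
since m = R²·205 − 139²:  R² = (19321 + 5484) / 205 = 121
R = √121 = 11  ⇒  r_B = 11 − 7 = 4

rB=4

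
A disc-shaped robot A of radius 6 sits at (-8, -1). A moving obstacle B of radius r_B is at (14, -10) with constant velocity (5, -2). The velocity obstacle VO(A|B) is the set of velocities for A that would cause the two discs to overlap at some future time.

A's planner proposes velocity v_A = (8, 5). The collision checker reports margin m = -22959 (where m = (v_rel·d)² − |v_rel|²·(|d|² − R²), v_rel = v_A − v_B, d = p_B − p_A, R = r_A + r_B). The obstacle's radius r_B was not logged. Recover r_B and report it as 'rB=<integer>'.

m = -22959
d = (22, -9);  v_rel = (3, 7),  |v_rel|² = 58
v_rel×d = (3)·(-9) − (7)·(22) = -181
since m = R²·58 − (-181)²:  R² = (32761 + -22959) / 58 = 169
R = √169 = 13  ⇒  r_B = 13 − 6 = 7

rB=7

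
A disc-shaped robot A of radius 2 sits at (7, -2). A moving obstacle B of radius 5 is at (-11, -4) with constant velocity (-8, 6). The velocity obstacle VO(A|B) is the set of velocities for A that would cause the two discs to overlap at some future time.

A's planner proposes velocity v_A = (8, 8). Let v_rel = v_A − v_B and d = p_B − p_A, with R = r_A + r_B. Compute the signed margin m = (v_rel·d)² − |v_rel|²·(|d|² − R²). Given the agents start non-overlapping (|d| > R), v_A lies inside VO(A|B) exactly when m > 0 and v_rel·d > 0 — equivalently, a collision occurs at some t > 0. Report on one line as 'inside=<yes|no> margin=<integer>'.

d = (-18, -2),  |d|² = 328;  R = 2+5 = 7,  c = 328−7² = 279
v_rel = (16, 2),  |v_rel|² = 260;  v_rel·d = (16)·(-18) + (2)·(-2) = -292
260·t² + 584·t + 279 = 0  ⇒  m = (-292)² − 260·279 = 12724
m = 12724 > 0,  v_rel·d = -292 < 0  ⇒  outside

inside=no margin=12724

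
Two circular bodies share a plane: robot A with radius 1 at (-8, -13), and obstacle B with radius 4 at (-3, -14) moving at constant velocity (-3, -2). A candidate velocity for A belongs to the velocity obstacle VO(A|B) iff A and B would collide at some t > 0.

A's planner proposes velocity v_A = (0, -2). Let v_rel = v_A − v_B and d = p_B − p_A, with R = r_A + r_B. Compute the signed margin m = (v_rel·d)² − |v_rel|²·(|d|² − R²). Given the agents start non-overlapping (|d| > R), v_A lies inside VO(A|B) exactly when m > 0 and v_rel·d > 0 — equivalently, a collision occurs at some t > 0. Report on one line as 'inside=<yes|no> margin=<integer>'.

d = (5, -1),  |d|² = 26;  R = 1+4 = 5,  c = 26−5² = 1
v_rel = (3, 0),  |v_rel|² = 9;  v_rel·d = (3)·(5) + (0)·(-1) = 15
9·t² − 30·t + 1 = 0  ⇒  m = 15² − 9·1 = 216
m = 216 > 0,  v_rel·d = 15 > 0  ⇒  inside

inside=yes margin=216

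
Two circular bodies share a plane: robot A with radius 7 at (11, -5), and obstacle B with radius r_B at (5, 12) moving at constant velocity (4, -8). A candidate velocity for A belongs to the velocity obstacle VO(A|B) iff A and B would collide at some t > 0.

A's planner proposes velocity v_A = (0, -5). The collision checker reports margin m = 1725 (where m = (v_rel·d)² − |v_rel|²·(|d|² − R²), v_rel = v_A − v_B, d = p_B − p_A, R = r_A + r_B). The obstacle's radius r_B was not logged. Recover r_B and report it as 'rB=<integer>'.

m = 1725
d = (-6, 17);  v_rel = (-4, 3),  |v_rel|² = 25
v_rel×d = (-4)·(17) − (3)·(-6) = -50
since m = R²·25 − (-50)²:  R² = (2500 + 1725) / 25 = 169
R = √169 = 13  ⇒  r_B = 13 − 7 = 6

rB=6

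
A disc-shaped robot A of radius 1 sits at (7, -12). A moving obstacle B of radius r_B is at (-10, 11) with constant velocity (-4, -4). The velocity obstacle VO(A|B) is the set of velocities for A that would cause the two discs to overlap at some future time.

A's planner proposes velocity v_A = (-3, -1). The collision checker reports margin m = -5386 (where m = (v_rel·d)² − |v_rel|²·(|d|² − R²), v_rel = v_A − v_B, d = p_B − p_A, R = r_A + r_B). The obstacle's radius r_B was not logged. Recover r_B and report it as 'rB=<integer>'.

m = -5386
d = (-17, 23);  v_rel = (1, 3),  |v_rel|² = 10
v_rel×d = (1)·(23) − (3)·(-17) = 74
since m = R²·10 − 74²:  R² = (5476 + -5386) / 10 = 9
R = √9 = 3  ⇒  r_B = 3 − 1 = 2

rB=2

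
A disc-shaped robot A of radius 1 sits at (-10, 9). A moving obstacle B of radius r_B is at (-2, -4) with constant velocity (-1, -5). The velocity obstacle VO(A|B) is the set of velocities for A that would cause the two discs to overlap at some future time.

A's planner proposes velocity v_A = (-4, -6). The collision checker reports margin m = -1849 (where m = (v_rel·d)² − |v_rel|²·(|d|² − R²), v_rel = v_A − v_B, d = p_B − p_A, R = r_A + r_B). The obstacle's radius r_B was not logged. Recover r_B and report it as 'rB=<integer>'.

m = -1849
d = (8, -13);  v_rel = (-3, -1),  |v_rel|² = 10
v_rel×d = (-3)·(-13) − (-1)·(8) = 47
since m = R²·10 − 47²:  R² = (2209 + -1849) / 10 = 36
R = √36 = 6  ⇒  r_B = 6 − 1 = 5

rB=5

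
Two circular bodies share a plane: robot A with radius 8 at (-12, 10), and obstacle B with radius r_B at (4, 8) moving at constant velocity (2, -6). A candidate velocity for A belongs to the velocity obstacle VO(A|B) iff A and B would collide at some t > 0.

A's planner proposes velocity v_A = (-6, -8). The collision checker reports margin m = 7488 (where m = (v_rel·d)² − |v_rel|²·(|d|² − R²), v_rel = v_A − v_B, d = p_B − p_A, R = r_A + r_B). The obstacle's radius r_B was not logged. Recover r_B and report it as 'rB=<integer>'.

m = 7488
d = (16, -2);  v_rel = (-8, -2),  |v_rel|² = 68
v_rel×d = (-8)·(-2) − (-2)·(16) = 48
since m = R²·68 − 48²:  R² = (2304 + 7488) / 68 = 144
R = √144 = 12  ⇒  r_B = 12 − 8 = 4

rB=4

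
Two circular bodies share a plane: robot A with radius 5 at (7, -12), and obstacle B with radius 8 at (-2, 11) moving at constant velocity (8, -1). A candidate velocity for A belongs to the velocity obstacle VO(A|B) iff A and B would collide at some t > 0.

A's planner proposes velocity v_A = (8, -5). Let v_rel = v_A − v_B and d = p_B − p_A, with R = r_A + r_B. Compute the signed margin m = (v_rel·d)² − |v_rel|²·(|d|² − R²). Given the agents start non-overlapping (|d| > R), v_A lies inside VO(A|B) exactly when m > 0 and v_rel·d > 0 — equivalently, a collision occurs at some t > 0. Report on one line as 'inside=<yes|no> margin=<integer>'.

d = (-9, 23),  |d|² = 610;  R = 5+8 = 13,  c = 610−13² = 441
v_rel = (0, -4),  |v_rel|² = 16;  v_rel·d = (0)·(-9) + (-4)·(23) = -92
16·t² + 184·t + 441 = 0  ⇒  m = (-92)² − 16·441 = 1408
m = 1408 > 0,  v_rel·d = -92 < 0  ⇒  outside

inside=no margin=1408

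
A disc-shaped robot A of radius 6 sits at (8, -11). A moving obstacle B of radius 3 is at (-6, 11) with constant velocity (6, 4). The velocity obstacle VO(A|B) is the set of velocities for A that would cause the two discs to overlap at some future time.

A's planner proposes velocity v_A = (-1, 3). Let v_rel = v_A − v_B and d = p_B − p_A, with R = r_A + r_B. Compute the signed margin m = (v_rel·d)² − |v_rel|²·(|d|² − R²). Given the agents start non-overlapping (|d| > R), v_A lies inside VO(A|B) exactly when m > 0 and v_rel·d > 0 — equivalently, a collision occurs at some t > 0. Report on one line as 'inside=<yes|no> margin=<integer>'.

d = (-14, 22),  |d|² = 680;  R = 6+3 = 9,  c = 680−9² = 599
v_rel = (-7, -1),  |v_rel|² = 50;  v_rel·d = (-7)·(-14) + (-1)·(22) = 76
50·t² − 152·t + 599 = 0  ⇒  m = 76² − 50·599 = -24174
m = -24174 < 0,  v_rel·d = 76 > 0  ⇒  outside

inside=no margin=-24174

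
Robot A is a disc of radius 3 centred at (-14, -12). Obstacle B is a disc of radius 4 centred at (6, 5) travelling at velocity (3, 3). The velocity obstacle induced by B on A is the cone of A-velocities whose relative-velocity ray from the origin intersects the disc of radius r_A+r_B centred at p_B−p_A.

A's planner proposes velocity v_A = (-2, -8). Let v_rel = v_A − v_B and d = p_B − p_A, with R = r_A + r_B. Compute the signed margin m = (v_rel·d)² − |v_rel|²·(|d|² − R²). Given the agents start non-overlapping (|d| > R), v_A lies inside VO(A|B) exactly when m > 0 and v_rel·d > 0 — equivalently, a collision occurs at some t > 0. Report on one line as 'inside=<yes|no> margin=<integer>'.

d = (20, 17),  |d|² = 689;  R = 3+4 = 7,  c = 689−7² = 640
v_rel = (-5, -11),  |v_rel|² = 146;  v_rel·d = (-5)·(20) + (-11)·(17) = -287
146·t² + 574·t + 640 = 0  ⇒  m = (-287)² − 146·640 = -11071
m = -11071 < 0,  v_rel·d = -287 < 0  ⇒  outside

inside=no margin=-11071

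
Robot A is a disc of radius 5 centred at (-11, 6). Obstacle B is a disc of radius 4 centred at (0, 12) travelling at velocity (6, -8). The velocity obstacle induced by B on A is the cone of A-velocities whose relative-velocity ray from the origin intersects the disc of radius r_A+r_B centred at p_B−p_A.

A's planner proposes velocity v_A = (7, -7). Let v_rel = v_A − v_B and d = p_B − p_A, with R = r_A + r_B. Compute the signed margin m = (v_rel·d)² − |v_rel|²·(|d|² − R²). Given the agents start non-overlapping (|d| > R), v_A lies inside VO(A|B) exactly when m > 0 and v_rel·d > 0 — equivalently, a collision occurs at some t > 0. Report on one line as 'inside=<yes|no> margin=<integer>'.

d = (11, 6),  |d|² = 157;  R = 5+4 = 9,  c = 157−9² = 76
v_rel = (1, 1),  |v_rel|² = 2;  v_rel·d = (1)·(11) + (1)·(6) = 17
2·t² − 34·t + 76 = 0  ⇒  m = 17² − 2·76 = 137
m = 137 > 0,  v_rel·d = 17 > 0  ⇒  inside

inside=yes margin=137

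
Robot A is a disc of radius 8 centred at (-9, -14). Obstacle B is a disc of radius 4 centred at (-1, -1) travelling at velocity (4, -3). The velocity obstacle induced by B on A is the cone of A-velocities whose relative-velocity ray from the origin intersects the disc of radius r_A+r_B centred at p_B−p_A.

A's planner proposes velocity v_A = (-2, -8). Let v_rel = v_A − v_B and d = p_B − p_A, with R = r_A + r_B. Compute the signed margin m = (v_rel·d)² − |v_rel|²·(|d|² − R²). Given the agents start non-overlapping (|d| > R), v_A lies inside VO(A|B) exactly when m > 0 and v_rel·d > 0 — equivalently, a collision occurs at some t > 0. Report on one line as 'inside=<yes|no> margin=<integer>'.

d = (8, 13),  |d|² = 233;  R = 8+4 = 12,  c = 233−12² = 89
v_rel = (-6, -5),  |v_rel|² = 61;  v_rel·d = (-6)·(8) + (-5)·(13) = -113
61·t² + 226·t + 89 = 0  ⇒  m = (-113)² − 61·89 = 7340
m = 7340 > 0,  v_rel·d = -113 < 0  ⇒  outside

inside=no margin=7340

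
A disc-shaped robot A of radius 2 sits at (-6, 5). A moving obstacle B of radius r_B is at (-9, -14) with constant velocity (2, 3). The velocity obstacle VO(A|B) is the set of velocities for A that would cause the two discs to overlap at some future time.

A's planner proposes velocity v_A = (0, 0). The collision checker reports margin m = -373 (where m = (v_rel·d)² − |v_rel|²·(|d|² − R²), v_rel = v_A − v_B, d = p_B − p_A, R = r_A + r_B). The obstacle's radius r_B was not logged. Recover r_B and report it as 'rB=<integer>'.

m = -373
d = (-3, -19);  v_rel = (-2, -3),  |v_rel|² = 13
v_rel×d = (-2)·(-19) − (-3)·(-3) = 29
since m = R²·13 − 29²:  R² = (841 + -373) / 13 = 36
R = √36 = 6  ⇒  r_B = 6 − 2 = 4

rB=4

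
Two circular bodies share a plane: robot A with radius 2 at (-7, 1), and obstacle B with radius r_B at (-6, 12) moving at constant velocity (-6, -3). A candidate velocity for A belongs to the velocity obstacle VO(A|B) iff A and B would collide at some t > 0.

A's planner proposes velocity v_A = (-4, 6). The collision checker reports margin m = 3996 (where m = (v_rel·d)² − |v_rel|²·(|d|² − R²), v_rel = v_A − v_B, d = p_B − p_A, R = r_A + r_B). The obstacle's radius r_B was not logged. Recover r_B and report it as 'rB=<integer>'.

m = 3996
d = (1, 11);  v_rel = (2, 9),  |v_rel|² = 85
v_rel×d = (2)·(11) − (9)·(1) = 13
since m = R²·85 − 13²:  R² = (169 + 3996) / 85 = 49
R = √49 = 7  ⇒  r_B = 7 − 2 = 5

rB=5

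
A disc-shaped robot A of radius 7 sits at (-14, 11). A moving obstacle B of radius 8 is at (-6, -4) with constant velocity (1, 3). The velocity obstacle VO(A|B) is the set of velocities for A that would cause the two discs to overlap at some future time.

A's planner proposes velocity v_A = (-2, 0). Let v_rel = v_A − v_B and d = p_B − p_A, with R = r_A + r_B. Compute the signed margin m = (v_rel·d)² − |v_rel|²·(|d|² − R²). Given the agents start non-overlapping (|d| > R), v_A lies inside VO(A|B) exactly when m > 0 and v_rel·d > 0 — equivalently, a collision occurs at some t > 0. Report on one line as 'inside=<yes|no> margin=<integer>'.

d = (8, -15),  |d|² = 289;  R = 7+8 = 15,  c = 289−15² = 64
v_rel = (-3, -3),  |v_rel|² = 18;  v_rel·d = (-3)·(8) + (-3)·(-15) = 21
18·t² − 42·t + 64 = 0  ⇒  m = 21² − 18·64 = -711
m = -711 < 0,  v_rel·d = 21 > 0  ⇒  outside

inside=no margin=-711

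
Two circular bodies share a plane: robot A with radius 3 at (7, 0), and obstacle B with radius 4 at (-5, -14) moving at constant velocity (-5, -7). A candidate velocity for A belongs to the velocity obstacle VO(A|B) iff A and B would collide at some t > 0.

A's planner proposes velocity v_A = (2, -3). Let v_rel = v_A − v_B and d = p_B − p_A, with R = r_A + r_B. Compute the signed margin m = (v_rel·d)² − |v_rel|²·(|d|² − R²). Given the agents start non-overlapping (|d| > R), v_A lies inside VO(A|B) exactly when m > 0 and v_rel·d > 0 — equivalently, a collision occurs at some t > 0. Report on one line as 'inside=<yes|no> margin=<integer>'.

d = (-12, -14),  |d|² = 340;  R = 3+4 = 7,  c = 340−7² = 291
v_rel = (7, 4),  |v_rel|² = 65;  v_rel·d = (7)·(-12) + (4)·(-14) = -140
65·t² + 280·t + 291 = 0  ⇒  m = (-140)² − 65·291 = 685
m = 685 > 0,  v_rel·d = -140 < 0  ⇒  outside

inside=no margin=685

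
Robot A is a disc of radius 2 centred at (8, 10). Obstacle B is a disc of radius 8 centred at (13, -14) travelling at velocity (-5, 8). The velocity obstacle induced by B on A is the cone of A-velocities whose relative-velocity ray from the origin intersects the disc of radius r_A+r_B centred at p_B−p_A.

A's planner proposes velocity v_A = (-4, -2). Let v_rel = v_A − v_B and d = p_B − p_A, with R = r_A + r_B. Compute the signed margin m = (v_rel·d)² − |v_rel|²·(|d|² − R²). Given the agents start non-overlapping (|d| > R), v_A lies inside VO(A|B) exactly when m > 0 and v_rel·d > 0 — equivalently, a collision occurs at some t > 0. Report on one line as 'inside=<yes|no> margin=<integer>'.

d = (5, -24),  |d|² = 601;  R = 2+8 = 10,  c = 601−10² = 501
v_rel = (1, -10),  |v_rel|² = 101;  v_rel·d = (1)·(5) + (-10)·(-24) = 245
101·t² − 490·t + 501 = 0  ⇒  m = 245² − 101·501 = 9424
m = 9424 > 0,  v_rel·d = 245 > 0  ⇒  inside

inside=yes margin=9424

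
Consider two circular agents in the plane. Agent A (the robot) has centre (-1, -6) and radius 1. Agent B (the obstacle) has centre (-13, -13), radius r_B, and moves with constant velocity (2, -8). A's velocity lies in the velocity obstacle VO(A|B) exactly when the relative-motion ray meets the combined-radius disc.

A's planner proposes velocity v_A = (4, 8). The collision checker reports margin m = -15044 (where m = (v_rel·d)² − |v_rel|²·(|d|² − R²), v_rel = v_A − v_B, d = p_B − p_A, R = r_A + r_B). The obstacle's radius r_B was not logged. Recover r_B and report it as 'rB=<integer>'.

m = -15044
d = (-12, -7);  v_rel = (2, 16),  |v_rel|² = 260
v_rel×d = (2)·(-7) − (16)·(-12) = 178
since m = R²·260 − 178²:  R² = (31684 + -15044) / 260 = 64
R = √64 = 8  ⇒  r_B = 8 − 1 = 7

rB=7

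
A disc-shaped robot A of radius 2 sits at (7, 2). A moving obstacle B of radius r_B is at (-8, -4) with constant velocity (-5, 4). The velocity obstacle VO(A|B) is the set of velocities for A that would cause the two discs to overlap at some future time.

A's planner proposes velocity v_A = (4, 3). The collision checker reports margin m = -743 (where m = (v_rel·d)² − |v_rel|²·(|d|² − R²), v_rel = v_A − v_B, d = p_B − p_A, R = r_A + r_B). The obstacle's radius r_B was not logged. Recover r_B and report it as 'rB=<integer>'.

m = -743
d = (-15, -6);  v_rel = (9, -1),  |v_rel|² = 82
v_rel×d = (9)·(-6) − (-1)·(-15) = -69
since m = R²·82 − (-69)²:  R² = (4761 + -743) / 82 = 49
R = √49 = 7  ⇒  r_B = 7 − 2 = 5

rB=5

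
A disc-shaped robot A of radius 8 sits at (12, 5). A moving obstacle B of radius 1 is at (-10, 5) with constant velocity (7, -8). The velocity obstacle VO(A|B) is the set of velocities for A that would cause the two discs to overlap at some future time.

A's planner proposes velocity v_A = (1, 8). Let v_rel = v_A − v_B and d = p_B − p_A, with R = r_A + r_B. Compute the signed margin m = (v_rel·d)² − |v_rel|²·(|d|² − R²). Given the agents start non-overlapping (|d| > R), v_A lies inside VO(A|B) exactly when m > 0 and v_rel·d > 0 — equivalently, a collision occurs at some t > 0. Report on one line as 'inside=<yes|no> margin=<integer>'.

d = (-22, 0),  |d|² = 484;  R = 8+1 = 9,  c = 484−9² = 403
v_rel = (-6, 16),  |v_rel|² = 292;  v_rel·d = (-6)·(-22) + (16)·(0) = 132
292·t² − 264·t + 403 = 0  ⇒  m = 132² − 292·403 = -100252
m = -100252 < 0,  v_rel·d = 132 > 0  ⇒  outside

inside=no margin=-100252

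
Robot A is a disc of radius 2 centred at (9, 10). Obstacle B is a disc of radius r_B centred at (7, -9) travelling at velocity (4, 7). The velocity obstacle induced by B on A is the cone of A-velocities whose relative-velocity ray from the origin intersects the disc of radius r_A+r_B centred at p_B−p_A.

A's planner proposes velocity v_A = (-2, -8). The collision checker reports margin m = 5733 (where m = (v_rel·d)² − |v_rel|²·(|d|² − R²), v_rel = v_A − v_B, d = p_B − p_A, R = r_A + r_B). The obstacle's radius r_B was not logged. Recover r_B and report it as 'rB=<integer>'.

m = 5733
d = (-2, -19);  v_rel = (-6, -15),  |v_rel|² = 261
v_rel×d = (-6)·(-19) − (-15)·(-2) = 84
since m = R²·261 − 84²:  R² = (7056 + 5733) / 261 = 49
R = √49 = 7  ⇒  r_B = 7 − 2 = 5

rB=5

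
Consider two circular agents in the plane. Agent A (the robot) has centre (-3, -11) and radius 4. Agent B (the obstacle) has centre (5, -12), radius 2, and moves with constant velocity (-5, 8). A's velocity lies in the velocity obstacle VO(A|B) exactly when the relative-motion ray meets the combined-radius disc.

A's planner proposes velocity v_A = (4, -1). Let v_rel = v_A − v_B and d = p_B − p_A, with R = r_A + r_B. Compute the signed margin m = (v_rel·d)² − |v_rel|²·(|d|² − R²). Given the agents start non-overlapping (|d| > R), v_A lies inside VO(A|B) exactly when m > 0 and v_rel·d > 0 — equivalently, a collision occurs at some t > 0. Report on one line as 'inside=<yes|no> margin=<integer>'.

d = (8, -1),  |d|² = 65;  R = 4+2 = 6,  c = 65−6² = 29
v_rel = (9, -9),  |v_rel|² = 162;  v_rel·d = (9)·(8) + (-9)·(-1) = 81
162·t² − 162·t + 29 = 0  ⇒  m = 81² − 162·29 = 1863
m = 1863 > 0,  v_rel·d = 81 > 0  ⇒  inside

inside=yes margin=1863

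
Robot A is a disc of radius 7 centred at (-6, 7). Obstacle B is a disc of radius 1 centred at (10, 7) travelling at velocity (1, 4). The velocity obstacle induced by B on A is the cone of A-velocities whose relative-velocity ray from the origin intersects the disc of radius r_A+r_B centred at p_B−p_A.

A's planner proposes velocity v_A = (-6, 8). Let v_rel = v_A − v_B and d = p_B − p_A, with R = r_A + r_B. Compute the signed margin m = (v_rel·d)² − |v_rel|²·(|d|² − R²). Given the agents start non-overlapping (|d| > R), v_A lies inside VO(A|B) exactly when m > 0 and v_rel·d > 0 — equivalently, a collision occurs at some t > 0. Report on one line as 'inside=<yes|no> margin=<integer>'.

d = (16, 0),  |d|² = 256;  R = 7+1 = 8,  c = 256−8² = 192
v_rel = (-7, 4),  |v_rel|² = 65;  v_rel·d = (-7)·(16) + (4)·(0) = -112
65·t² + 224·t + 192 = 0  ⇒  m = (-112)² − 65·192 = 64
m = 64 > 0,  v_rel·d = -112 < 0  ⇒  outside

inside=no margin=64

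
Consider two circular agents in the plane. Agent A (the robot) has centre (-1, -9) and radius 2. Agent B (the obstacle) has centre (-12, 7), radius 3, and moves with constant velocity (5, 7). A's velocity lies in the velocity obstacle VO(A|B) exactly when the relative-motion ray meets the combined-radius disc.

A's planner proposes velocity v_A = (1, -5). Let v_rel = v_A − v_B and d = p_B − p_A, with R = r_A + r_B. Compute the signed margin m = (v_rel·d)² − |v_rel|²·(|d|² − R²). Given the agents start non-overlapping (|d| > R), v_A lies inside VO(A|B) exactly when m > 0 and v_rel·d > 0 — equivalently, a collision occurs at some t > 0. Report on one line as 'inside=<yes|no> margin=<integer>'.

d = (-11, 16),  |d|² = 377;  R = 2+3 = 5,  c = 377−5² = 352
v_rel = (-4, -12),  |v_rel|² = 160;  v_rel·d = (-4)·(-11) + (-12)·(16) = -148
160·t² + 296·t + 352 = 0  ⇒  m = (-148)² − 160·352 = -34416
m = -34416 < 0,  v_rel·d = -148 < 0  ⇒  outside

inside=no margin=-34416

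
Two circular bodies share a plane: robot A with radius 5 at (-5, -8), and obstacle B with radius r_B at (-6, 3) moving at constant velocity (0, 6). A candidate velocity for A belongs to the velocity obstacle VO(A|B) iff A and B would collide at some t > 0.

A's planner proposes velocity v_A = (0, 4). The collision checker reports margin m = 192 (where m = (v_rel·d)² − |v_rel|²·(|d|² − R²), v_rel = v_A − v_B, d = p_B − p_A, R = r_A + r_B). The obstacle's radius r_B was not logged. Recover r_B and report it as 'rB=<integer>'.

m = 192
d = (-1, 11);  v_rel = (0, -2),  |v_rel|² = 4
v_rel×d = (0)·(11) − (-2)·(-1) = -2
since m = R²·4 − (-2)²:  R² = (4 + 192) / 4 = 49
R = √49 = 7  ⇒  r_B = 7 − 5 = 2

rB=2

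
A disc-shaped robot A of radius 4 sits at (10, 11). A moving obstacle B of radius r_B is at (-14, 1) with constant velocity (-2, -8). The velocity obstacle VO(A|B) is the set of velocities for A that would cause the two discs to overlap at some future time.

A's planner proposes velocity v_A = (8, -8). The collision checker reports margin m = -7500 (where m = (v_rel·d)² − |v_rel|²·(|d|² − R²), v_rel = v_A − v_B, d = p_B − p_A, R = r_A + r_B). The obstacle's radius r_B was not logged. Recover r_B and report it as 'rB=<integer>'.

m = -7500
d = (-24, -10);  v_rel = (10, 0),  |v_rel|² = 100
v_rel×d = (10)·(-10) − (0)·(-24) = -100
since m = R²·100 − (-100)²:  R² = (10000 + -7500) / 100 = 25
R = √25 = 5  ⇒  r_B = 5 − 4 = 1

rB=1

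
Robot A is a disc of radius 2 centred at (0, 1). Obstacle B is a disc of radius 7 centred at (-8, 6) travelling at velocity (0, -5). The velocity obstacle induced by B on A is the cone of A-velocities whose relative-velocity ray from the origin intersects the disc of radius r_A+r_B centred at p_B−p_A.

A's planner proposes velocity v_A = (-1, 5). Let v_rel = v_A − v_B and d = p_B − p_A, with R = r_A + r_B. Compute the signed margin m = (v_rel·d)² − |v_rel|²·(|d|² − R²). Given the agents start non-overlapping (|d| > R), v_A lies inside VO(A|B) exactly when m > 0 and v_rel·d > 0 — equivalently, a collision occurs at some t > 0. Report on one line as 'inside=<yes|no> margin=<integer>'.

d = (-8, 5),  |d|² = 89;  R = 2+7 = 9,  c = 89−9² = 8
v_rel = (-1, 10),  |v_rel|² = 101;  v_rel·d = (-1)·(-8) + (10)·(5) = 58
101·t² − 116·t + 8 = 0  ⇒  m = 58² − 101·8 = 2556
m = 2556 > 0,  v_rel·d = 58 > 0  ⇒  inside

inside=yes margin=2556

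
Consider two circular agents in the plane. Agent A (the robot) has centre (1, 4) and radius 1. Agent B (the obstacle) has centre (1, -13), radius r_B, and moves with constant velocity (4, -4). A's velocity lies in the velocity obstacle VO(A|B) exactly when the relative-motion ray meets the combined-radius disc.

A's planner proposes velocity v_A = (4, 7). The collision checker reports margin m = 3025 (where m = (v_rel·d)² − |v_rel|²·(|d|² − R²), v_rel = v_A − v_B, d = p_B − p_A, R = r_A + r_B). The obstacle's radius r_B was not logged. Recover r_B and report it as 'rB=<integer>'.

m = 3025
d = (0, -17);  v_rel = (0, 11),  |v_rel|² = 121
v_rel×d = (0)·(-17) − (11)·(0) = 0
since m = R²·121 − 0²:  R² = (0 + 3025) / 121 = 25
R = √25 = 5  ⇒  r_B = 5 − 1 = 4

rB=4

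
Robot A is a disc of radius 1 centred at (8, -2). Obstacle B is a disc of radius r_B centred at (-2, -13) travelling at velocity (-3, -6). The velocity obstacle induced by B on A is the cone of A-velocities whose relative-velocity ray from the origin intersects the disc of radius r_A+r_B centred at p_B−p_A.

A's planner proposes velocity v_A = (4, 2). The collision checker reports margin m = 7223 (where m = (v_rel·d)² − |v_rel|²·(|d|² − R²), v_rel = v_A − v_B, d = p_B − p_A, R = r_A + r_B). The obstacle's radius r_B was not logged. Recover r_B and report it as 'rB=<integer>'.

m = 7223
d = (-10, -11);  v_rel = (7, 8),  |v_rel|² = 113
v_rel×d = (7)·(-11) − (8)·(-10) = 3
since m = R²·113 − 3²:  R² = (9 + 7223) / 113 = 64
R = √64 = 8  ⇒  r_B = 8 − 1 = 7

rB=7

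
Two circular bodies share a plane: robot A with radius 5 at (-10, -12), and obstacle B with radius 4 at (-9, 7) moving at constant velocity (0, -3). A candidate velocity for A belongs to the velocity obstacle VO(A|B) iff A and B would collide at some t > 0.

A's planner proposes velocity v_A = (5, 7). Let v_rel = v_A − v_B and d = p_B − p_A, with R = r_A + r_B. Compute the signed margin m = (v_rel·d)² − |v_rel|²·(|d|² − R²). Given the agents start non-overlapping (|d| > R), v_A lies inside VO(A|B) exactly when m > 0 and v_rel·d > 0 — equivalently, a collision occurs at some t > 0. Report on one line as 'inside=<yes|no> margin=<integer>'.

d = (1, 19),  |d|² = 362;  R = 5+4 = 9,  c = 362−9² = 281
v_rel = (5, 10),  |v_rel|² = 125;  v_rel·d = (5)·(1) + (10)·(19) = 195
125·t² − 390·t + 281 = 0  ⇒  m = 195² − 125·281 = 2900
m = 2900 > 0,  v_rel·d = 195 > 0  ⇒  inside

inside=yes margin=2900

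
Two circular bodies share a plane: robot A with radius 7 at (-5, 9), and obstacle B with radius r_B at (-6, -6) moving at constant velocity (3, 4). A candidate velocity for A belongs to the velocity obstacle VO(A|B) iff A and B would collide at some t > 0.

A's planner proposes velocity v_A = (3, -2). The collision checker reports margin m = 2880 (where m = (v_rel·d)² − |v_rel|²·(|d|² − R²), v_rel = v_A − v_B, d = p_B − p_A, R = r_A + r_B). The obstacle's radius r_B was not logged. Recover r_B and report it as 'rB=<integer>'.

m = 2880
d = (-1, -15);  v_rel = (0, -6),  |v_rel|² = 36
v_rel×d = (0)·(-15) − (-6)·(-1) = -6
since m = R²·36 − (-6)²:  R² = (36 + 2880) / 36 = 81
R = √81 = 9  ⇒  r_B = 9 − 7 = 2

rB=2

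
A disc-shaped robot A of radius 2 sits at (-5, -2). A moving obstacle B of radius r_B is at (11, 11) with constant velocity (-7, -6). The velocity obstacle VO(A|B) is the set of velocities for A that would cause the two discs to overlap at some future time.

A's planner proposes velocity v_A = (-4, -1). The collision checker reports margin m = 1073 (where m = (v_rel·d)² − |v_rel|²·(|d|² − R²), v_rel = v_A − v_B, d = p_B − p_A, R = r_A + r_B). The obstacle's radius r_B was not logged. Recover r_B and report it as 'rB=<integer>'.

m = 1073
d = (16, 13);  v_rel = (3, 5),  |v_rel|² = 34
v_rel×d = (3)·(13) − (5)·(16) = -41
since m = R²·34 − (-41)²:  R² = (1681 + 1073) / 34 = 81
R = √81 = 9  ⇒  r_B = 9 − 2 = 7

rB=7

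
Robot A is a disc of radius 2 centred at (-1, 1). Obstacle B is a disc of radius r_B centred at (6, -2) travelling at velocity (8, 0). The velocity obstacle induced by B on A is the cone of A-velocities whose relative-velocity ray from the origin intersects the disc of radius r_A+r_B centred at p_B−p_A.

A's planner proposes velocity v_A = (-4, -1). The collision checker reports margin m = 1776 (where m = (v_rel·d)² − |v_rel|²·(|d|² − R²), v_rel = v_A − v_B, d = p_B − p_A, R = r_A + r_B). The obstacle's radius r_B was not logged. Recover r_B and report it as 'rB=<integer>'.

m = 1776
d = (7, -3);  v_rel = (-12, -1),  |v_rel|² = 145
v_rel×d = (-12)·(-3) − (-1)·(7) = 43
since m = R²·145 − 43²:  R² = (1849 + 1776) / 145 = 25
R = √25 = 5  ⇒  r_B = 5 − 2 = 3

rB=3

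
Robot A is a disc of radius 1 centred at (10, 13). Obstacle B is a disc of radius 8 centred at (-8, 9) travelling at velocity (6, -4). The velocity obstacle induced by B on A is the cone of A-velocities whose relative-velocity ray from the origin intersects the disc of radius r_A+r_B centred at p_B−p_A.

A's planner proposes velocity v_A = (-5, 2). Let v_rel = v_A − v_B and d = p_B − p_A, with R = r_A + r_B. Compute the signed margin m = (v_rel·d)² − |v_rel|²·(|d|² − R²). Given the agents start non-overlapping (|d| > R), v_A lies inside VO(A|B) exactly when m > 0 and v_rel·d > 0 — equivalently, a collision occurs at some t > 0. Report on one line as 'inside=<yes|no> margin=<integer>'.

d = (-18, -4),  |d|² = 340;  R = 1+8 = 9,  c = 340−9² = 259
v_rel = (-11, 6),  |v_rel|² = 157;  v_rel·d = (-11)·(-18) + (6)·(-4) = 174
157·t² − 348·t + 259 = 0  ⇒  m = 174² − 157·259 = -10387
m = -10387 < 0,  v_rel·d = 174 > 0  ⇒  outside

inside=no margin=-10387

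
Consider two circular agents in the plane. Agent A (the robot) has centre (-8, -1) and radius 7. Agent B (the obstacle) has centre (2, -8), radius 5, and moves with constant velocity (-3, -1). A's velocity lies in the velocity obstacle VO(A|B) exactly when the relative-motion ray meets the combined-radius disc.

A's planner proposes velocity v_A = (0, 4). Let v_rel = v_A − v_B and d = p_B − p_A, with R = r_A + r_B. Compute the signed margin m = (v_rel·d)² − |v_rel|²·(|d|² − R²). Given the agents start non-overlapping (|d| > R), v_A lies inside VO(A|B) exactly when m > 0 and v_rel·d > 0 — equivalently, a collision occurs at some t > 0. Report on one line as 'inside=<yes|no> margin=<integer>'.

d = (10, -7),  |d|² = 149;  R = 7+5 = 12,  c = 149−12² = 5
v_rel = (3, 5),  |v_rel|² = 34;  v_rel·d = (3)·(10) + (5)·(-7) = -5
34·t² + 10·t + 5 = 0  ⇒  m = (-5)² − 34·5 = -145
m = -145 < 0,  v_rel·d = -5 < 0  ⇒  outside

inside=no margin=-145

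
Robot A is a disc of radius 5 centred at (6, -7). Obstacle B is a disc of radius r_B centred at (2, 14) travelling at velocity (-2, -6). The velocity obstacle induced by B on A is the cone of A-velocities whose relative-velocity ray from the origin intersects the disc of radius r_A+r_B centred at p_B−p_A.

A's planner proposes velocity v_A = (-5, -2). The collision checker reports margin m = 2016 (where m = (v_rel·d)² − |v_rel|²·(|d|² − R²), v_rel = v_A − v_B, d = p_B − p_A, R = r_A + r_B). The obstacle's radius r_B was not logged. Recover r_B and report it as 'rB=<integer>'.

m = 2016
d = (-4, 21);  v_rel = (-3, 4),  |v_rel|² = 25
v_rel×d = (-3)·(21) − (4)·(-4) = -47
since m = R²·25 − (-47)²:  R² = (2209 + 2016) / 25 = 169
R = √169 = 13  ⇒  r_B = 13 − 5 = 8

rB=8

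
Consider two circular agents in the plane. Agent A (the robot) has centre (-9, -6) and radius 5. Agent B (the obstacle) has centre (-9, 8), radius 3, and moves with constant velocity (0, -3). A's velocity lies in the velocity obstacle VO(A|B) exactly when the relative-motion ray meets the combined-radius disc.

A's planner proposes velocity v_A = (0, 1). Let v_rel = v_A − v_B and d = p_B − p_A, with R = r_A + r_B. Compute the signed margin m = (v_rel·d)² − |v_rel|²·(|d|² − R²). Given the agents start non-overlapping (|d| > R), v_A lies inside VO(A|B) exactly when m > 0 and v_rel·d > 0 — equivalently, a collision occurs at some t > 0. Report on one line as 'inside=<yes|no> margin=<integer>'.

d = (0, 14),  |d|² = 196;  R = 5+3 = 8,  c = 196−8² = 132
v_rel = (0, 4),  |v_rel|² = 16;  v_rel·d = (0)·(0) + (4)·(14) = 56
16·t² − 112·t + 132 = 0  ⇒  m = 56² − 16·132 = 1024
m = 1024 > 0,  v_rel·d = 56 > 0  ⇒  inside

inside=yes margin=1024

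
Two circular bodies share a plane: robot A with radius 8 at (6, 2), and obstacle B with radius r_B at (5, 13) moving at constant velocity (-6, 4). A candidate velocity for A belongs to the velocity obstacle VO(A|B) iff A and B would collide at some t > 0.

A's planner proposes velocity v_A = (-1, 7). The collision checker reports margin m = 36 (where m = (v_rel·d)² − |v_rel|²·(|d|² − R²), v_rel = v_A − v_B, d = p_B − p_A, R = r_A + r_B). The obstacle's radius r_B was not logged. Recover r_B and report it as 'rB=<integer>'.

m = 36
d = (-1, 11);  v_rel = (5, 3),  |v_rel|² = 34
v_rel×d = (5)·(11) − (3)·(-1) = 58
since m = R²·34 − 58²:  R² = (3364 + 36) / 34 = 100
R = √100 = 10  ⇒  r_B = 10 − 8 = 2

rB=2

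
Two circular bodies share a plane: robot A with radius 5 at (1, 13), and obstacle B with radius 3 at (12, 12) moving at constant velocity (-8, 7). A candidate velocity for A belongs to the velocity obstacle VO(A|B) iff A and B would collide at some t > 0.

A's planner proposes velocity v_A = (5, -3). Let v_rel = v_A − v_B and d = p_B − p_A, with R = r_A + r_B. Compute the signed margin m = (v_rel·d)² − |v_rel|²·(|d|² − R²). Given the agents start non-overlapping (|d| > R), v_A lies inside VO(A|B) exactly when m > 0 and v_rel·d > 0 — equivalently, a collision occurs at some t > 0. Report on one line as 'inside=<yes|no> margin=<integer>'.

d = (11, -1),  |d|² = 122;  R = 5+3 = 8,  c = 122−8² = 58
v_rel = (13, -10),  |v_rel|² = 269;  v_rel·d = (13)·(11) + (-10)·(-1) = 153
269·t² − 306·t + 58 = 0  ⇒  m = 153² − 269·58 = 7807
m = 7807 > 0,  v_rel·d = 153 > 0  ⇒  inside

inside=yes margin=7807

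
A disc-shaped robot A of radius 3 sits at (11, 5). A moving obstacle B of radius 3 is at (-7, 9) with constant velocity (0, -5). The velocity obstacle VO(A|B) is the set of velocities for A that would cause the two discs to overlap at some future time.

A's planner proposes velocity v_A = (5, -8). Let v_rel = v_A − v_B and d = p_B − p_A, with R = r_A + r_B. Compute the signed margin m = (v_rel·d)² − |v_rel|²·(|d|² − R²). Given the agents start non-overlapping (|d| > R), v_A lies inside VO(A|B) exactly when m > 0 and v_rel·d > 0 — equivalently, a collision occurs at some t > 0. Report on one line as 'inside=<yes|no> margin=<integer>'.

d = (-18, 4),  |d|² = 340;  R = 3+3 = 6,  c = 340−6² = 304
v_rel = (5, -3),  |v_rel|² = 34;  v_rel·d = (5)·(-18) + (-3)·(4) = -102
34·t² + 204·t + 304 = 0  ⇒  m = (-102)² − 34·304 = 68
m = 68 > 0,  v_rel·d = -102 < 0  ⇒  outside

inside=no margin=68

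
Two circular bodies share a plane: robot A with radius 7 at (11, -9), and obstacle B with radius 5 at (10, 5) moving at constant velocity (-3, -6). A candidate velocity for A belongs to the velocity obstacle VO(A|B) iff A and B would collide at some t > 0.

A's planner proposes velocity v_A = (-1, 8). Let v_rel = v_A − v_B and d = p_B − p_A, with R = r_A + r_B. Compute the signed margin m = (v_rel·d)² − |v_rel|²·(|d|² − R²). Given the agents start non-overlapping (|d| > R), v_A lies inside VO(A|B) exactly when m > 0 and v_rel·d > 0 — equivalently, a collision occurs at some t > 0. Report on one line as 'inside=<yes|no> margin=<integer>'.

d = (-1, 14),  |d|² = 197;  R = 7+5 = 12,  c = 197−12² = 53
v_rel = (2, 14),  |v_rel|² = 200;  v_rel·d = (2)·(-1) + (14)·(14) = 194
200·t² − 388·t + 53 = 0  ⇒  m = 194² − 200·53 = 27036
m = 27036 > 0,  v_rel·d = 194 > 0  ⇒  inside

inside=yes margin=27036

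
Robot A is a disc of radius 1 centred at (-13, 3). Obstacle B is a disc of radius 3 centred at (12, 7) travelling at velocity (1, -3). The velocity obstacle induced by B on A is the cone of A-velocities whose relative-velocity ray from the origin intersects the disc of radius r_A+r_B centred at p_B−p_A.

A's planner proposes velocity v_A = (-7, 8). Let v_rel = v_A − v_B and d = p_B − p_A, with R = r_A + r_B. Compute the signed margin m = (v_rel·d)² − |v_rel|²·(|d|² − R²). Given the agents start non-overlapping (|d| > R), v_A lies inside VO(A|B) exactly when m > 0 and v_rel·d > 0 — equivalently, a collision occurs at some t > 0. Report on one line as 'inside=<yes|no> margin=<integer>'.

d = (25, 4),  |d|² = 641;  R = 1+3 = 4,  c = 641−4² = 625
v_rel = (-8, 11),  |v_rel|² = 185;  v_rel·d = (-8)·(25) + (11)·(4) = -156
185·t² + 312·t + 625 = 0  ⇒  m = (-156)² − 185·625 = -91289
m = -91289 < 0,  v_rel·d = -156 < 0  ⇒  outside

inside=no margin=-91289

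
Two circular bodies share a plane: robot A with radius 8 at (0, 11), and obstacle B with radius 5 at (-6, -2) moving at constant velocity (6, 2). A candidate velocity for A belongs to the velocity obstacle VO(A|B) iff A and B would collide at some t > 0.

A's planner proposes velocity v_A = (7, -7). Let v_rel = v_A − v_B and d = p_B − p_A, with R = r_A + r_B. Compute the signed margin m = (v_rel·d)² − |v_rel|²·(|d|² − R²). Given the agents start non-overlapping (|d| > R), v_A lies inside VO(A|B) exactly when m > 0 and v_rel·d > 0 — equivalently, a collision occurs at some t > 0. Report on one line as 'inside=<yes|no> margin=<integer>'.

d = (-6, -13),  |d|² = 205;  R = 8+5 = 13,  c = 205−13² = 36
v_rel = (1, -9),  |v_rel|² = 82;  v_rel·d = (1)·(-6) + (-9)·(-13) = 111
82·t² − 222·t + 36 = 0  ⇒  m = 111² − 82·36 = 9369
m = 9369 > 0,  v_rel·d = 111 > 0  ⇒  inside

inside=yes margin=9369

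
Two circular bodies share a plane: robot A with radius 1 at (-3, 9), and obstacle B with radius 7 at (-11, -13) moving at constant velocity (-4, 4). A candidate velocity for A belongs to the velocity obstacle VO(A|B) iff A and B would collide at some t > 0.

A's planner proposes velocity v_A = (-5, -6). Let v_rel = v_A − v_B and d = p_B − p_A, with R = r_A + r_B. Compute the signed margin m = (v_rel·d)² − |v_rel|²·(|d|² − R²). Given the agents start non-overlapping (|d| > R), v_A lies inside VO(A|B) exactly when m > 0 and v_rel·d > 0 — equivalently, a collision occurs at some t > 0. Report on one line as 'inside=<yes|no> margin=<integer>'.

d = (-8, -22),  |d|² = 548;  R = 1+7 = 8,  c = 548−8² = 484
v_rel = (-1, -10),  |v_rel|² = 101;  v_rel·d = (-1)·(-8) + (-10)·(-22) = 228
101·t² − 456·t + 484 = 0  ⇒  m = 228² − 101·484 = 3100
m = 3100 > 0,  v_rel·d = 228 > 0  ⇒  inside

inside=yes margin=3100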